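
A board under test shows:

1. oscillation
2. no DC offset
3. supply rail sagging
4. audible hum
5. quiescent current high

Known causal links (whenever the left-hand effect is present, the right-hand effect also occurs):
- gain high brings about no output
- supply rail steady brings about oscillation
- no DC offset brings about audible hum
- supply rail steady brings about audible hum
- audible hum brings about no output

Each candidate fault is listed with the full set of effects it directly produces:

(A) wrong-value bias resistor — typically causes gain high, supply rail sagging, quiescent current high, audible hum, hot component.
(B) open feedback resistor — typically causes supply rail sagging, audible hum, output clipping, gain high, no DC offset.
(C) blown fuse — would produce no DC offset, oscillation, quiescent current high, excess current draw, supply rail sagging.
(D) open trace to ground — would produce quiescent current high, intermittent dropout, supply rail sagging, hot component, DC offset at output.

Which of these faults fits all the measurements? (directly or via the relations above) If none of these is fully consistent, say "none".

C

Checking each candidate against the observations:
(A) wrong-value bias resistor — oscillation NO; no DC offset NO; supply rail sagging yes; audible hum yes; quiescent current high yes
(B) open feedback resistor — oscillation NO; no DC offset yes; supply rail sagging yes; audible hum yes; quiescent current high NO
(C) blown fuse — oscillation yes; no DC offset yes; supply rail sagging yes; audible hum yes (by no DC offset → audible hum); quiescent current high yes
(D) open trace to ground — fails on oscillation, no DC offset, audible hum (predicts DC offset at output, not no DC offset)
Only (C) is consistent with every observation.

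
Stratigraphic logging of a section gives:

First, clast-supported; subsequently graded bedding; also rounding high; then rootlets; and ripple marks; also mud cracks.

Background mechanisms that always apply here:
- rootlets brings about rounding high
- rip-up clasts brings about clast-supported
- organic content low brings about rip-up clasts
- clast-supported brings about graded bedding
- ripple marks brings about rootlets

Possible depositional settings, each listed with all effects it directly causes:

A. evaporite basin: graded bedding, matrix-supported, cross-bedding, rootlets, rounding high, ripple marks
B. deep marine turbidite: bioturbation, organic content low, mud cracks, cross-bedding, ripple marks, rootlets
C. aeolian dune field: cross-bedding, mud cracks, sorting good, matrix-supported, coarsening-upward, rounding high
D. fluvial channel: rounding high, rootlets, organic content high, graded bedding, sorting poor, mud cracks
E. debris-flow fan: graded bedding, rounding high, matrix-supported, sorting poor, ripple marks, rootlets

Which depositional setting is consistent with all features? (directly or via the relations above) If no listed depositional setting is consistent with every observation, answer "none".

B

Testing each hypothesis:
(A) evaporite basin — fails on clast-supported, mud cracks (predicts matrix-supported, not clast-supported)
(B) deep marine turbidite — clast-supported ✓ (by organic content low → rip-up clasts → clast-supported); graded bedding ✓ (by organic content low → rip-up clasts → clast-supported → graded bedding); rounding high ✓ (by rootlets → rounding high); rootlets ✓; ripple marks ✓; mud cracks ✓
(C) aeolian dune field — fails on clast-supported, graded bedding, rootlets, ripple marks (predicts matrix-supported, not clast-supported)
(D) fluvial channel — does not account for clast-supported, ripple marks
(E) debris-flow fan — clast-supported ✗; graded bedding ✓; rounding high ✓; rootlets ✓; ripple marks ✓; mud cracks ✗
Only (B) is consistent with every observation.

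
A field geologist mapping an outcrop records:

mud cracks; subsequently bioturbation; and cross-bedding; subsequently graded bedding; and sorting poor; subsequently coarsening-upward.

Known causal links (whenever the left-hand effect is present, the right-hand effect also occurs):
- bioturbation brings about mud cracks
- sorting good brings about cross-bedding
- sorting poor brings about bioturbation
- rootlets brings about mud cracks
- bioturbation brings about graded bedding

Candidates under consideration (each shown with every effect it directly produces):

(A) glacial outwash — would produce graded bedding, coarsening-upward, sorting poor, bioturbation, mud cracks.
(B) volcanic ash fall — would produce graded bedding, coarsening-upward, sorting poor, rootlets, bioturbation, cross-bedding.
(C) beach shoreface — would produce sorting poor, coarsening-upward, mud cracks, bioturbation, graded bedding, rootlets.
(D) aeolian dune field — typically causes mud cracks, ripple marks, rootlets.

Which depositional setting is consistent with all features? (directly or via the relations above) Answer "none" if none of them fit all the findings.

B

Testing each hypothesis:
(A) glacial outwash — mud cracks match; bioturbation match; cross-bedding miss; graded bedding match; sorting poor match; coarsening-upward match
(B) volcanic ash fall — accounts for every observation (mud cracks through bioturbation → mud cracks)
(C) beach shoreface — mud cracks match; bioturbation match; cross-bedding miss; graded bedding match; sorting poor match; coarsening-upward match
(D) aeolian dune field — mud cracks match; bioturbation miss; cross-bedding miss; graded bedding miss; sorting poor miss; coarsening-upward miss
(B) alone accounts for all the evidence.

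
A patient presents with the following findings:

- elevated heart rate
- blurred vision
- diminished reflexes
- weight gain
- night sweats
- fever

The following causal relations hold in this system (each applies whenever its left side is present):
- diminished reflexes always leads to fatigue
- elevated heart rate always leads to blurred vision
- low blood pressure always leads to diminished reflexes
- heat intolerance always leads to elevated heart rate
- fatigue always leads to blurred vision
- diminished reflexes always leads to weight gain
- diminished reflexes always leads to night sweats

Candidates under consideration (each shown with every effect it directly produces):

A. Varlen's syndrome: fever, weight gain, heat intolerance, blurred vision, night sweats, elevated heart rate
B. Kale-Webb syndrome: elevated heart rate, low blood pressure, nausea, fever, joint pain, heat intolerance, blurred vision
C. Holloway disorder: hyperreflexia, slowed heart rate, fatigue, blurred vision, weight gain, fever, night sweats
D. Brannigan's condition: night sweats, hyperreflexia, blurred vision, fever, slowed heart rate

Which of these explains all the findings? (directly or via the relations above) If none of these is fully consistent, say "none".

Testing each hypothesis:
(A) Varlen's syndrome — does not account for diminished reflexes
(B) Kale-Webb syndrome — elevated heart rate yes; blurred vision yes; diminished reflexes yes (via low blood pressure → diminished reflexes); weight gain yes (via low blood pressure → diminished reflexes → weight gain); night sweats yes (via low blood pressure → diminished reflexes → night sweats); fever yes
(C) Holloway disorder — elevated heart rate NO; blurred vision yes; diminished reflexes NO; weight gain yes; night sweats yes; fever yes
(D) Brannigan's condition — elevated heart rate NO; blurred vision yes; diminished reflexes NO; weight gain NO; night sweats yes; fever yes
Only (B) is consistent with every observation.

B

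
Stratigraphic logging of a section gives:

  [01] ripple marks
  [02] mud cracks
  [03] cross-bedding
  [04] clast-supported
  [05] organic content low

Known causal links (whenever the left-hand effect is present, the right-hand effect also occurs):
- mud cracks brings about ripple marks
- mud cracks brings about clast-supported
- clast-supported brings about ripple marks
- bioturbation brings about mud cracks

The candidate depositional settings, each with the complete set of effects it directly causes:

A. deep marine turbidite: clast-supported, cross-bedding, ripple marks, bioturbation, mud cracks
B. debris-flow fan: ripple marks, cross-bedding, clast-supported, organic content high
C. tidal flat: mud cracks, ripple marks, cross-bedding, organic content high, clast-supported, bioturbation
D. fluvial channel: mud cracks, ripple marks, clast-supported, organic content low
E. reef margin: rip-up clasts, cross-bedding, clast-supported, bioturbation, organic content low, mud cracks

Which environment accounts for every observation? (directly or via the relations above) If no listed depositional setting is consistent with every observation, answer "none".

E

Checking each candidate against the observations:
(A) deep marine turbidite — does not account for organic content low
(B) debris-flow fan — fails on mud cracks, organic content low (predicts organic content high, not organic content low)
(C) tidal flat — fails on organic content low (predicts organic content high, not organic content low)
(D) fluvial channel — ripple marks match; mud cracks match; cross-bedding miss; clast-supported match; organic content low match
(E) reef margin — ripple marks match (via mud cracks → ripple marks); mud cracks match; cross-bedding match; clast-supported match; organic content low match
(E) is the only candidate with no mismatches.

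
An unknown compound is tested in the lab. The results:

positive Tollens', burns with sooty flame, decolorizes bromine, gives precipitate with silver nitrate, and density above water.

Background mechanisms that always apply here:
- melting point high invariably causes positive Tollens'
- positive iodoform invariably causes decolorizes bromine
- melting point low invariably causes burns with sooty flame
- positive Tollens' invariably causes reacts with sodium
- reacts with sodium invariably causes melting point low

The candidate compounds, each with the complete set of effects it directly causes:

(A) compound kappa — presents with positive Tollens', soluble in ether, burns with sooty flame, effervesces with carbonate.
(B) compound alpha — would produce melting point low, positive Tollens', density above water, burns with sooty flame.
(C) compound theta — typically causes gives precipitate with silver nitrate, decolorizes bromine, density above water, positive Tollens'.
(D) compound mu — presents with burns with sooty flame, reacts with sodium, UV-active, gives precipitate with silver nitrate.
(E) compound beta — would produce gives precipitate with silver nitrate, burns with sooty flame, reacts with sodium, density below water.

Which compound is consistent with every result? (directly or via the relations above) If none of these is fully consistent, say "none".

C

Per-candidate check:
(A) compound kappa — positive Tollens' yes; burns with sooty flame yes; decolorizes bromine NO; gives precipitate with silver nitrate NO; density above water NO
(B) compound alpha — positive Tollens' yes; burns with sooty flame yes; decolorizes bromine NO; gives precipitate with silver nitrate NO; density above water yes
(C) compound theta — accounts for every observation (burns with sooty flame through positive Tollens' → reacts with sodium → melting point low → burns with sooty flame)
(D) compound mu — positive Tollens' NO; burns with sooty flame yes; decolorizes bromine NO; gives precipitate with silver nitrate yes; density above water NO
(E) compound beta — positive Tollens' NO; burns with sooty flame yes; decolorizes bromine NO; gives precipitate with silver nitrate yes; density above water NO
(C) is the only candidate with no mismatches.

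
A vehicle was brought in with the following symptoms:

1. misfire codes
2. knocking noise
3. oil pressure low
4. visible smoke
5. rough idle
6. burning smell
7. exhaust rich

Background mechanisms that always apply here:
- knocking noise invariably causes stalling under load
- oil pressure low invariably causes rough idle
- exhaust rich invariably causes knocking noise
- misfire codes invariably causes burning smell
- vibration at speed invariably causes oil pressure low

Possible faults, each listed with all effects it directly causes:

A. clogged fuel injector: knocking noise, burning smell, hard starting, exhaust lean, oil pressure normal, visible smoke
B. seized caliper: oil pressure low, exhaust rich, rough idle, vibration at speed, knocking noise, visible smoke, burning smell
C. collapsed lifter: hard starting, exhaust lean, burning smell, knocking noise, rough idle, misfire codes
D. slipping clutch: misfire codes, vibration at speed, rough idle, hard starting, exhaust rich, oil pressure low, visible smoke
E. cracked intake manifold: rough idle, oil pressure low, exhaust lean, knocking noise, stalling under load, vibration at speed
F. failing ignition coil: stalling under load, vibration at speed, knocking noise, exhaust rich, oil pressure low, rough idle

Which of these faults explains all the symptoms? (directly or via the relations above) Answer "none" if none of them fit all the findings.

Testing each hypothesis:
(A) clogged fuel injector — misfire codes NO; knocking noise yes; oil pressure low NO; visible smoke yes; rough idle NO; burning smell yes; exhaust rich NO
(B) seized caliper — misfire codes NO; knocking noise yes; oil pressure low yes; visible smoke yes; rough idle yes; burning smell yes; exhaust rich yes
(C) collapsed lifter — misfire codes yes; knocking noise yes; oil pressure low NO; visible smoke NO; rough idle yes; burning smell yes; exhaust rich NO
(D) slipping clutch — misfire codes yes; knocking noise yes (by exhaust rich → knocking noise); oil pressure low yes; visible smoke yes; rough idle yes; burning smell yes (by misfire codes → burning smell); exhaust rich yes
(E) cracked intake manifold — fails on misfire codes, visible smoke, burning smell, exhaust rich (predicts exhaust lean, not exhaust rich)
(F) failing ignition coil — misfire codes NO; knocking noise yes; oil pressure low yes; visible smoke NO; rough idle yes; burning smell NO; exhaust rich yes
(D) alone accounts for all the evidence.

D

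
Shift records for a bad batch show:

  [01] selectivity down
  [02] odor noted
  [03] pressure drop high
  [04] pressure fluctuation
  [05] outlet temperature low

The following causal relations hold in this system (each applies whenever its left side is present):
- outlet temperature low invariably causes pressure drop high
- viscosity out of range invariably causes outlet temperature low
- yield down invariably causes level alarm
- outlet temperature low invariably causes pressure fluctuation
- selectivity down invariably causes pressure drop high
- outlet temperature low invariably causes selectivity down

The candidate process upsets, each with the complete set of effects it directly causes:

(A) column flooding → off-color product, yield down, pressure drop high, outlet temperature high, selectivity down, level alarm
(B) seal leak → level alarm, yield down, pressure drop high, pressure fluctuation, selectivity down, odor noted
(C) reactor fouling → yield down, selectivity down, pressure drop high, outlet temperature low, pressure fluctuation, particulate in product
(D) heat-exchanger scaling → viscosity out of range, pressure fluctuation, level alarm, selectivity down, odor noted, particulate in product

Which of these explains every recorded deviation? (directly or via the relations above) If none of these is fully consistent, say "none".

Per-candidate check:
(A) column flooding — selectivity down ✓; odor noted ✗; pressure drop high ✓; pressure fluctuation ✗; outlet temperature low ✗
(B) seal leak — does not account for outlet temperature low
(C) reactor fouling — selectivity down ✓; odor noted ✗; pressure drop high ✓; pressure fluctuation ✓; outlet temperature low ✓
(D) heat-exchanger scaling — accounts for every observation (pressure drop high via selectivity down → pressure drop high)
Only (D) is consistent with every observation.

D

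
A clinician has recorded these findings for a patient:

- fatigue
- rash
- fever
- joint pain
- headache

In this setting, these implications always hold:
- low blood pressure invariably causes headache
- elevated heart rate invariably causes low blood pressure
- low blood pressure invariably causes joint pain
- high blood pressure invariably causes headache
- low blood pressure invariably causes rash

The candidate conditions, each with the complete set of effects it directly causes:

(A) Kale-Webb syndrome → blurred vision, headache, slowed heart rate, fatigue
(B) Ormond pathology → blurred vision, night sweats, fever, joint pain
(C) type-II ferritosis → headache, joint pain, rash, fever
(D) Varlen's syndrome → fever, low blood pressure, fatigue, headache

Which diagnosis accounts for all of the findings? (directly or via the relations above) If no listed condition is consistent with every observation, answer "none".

Checking each candidate against the observations:
(A) Kale-Webb syndrome — does not account for rash, fever, joint pain
(B) Ormond pathology — does not account for fatigue, rash, headache
(C) type-II ferritosis — fatigue NO; rash yes; fever yes; joint pain yes; headache yes
(D) Varlen's syndrome — fatigue yes; rash yes (via low blood pressure → rash); fever yes; joint pain yes (via low blood pressure → joint pain); headache yes
Only (D) is consistent with every observation.

D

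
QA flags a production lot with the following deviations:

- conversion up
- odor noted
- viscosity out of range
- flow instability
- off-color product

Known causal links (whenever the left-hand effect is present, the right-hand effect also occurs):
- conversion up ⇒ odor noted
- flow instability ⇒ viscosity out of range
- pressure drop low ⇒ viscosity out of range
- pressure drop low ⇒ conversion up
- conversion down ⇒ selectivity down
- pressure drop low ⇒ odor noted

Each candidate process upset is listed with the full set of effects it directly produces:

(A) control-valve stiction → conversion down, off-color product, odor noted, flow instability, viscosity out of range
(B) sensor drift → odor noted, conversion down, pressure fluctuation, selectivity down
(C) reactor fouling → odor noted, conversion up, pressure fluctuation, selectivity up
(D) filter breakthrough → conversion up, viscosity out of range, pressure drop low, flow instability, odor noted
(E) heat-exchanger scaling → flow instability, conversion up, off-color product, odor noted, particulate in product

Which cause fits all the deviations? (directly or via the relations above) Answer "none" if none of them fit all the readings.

Checking each candidate against the observations:
(A) control-valve stiction — fails on conversion up (predicts conversion down, not conversion up)
(B) sensor drift — fails on conversion up, viscosity out of range, flow instability, off-color product (predicts conversion down, not conversion up)
(C) reactor fouling — conversion up match; odor noted match; viscosity out of range miss; flow instability miss; off-color product miss
(D) filter breakthrough — conversion up match; odor noted match; viscosity out of range match; flow instability match; off-color product miss
(E) heat-exchanger scaling — conversion up match; odor noted match; viscosity out of range match (by flow instability → viscosity out of range); flow instability match; off-color product match
(E) alone accounts for all the evidence.

E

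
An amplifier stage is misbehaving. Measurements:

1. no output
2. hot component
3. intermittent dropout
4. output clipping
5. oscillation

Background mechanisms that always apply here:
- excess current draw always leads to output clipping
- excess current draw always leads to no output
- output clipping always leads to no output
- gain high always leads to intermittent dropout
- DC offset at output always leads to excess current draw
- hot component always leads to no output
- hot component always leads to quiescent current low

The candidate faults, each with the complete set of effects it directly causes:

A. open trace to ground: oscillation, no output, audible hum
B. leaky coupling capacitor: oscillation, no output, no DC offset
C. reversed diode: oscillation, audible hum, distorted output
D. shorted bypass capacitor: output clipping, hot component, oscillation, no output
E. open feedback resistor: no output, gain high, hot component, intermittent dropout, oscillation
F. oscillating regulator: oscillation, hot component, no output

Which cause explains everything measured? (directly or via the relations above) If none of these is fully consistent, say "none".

Checking each candidate against the observations:
(A) open trace to ground — no output yes; hot component NO; intermittent dropout NO; output clipping NO; oscillation yes
(B) leaky coupling capacitor — no output yes; hot component NO; intermittent dropout NO; output clipping NO; oscillation yes
(C) reversed diode — does not account for no output, hot component, intermittent dropout, output clipping
(D) shorted bypass capacitor — no output yes; hot component yes; intermittent dropout NO; output clipping yes; oscillation yes
(E) open feedback resistor — does not account for output clipping
(F) oscillating regulator — does not account for intermittent dropout, output clipping
No candidate is consistent with all observations.

none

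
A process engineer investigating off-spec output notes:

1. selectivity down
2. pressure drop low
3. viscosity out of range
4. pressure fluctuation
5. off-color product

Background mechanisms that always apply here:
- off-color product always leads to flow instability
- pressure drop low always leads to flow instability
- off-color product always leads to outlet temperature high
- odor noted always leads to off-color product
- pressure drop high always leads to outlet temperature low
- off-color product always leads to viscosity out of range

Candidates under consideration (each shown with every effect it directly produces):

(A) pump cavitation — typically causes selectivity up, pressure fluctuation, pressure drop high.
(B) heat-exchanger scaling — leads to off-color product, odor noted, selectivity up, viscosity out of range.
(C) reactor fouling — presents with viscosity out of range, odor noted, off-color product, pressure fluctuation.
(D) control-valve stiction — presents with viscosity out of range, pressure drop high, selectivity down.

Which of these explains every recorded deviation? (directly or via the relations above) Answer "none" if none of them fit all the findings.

Testing each hypothesis:
(A) pump cavitation — fails on selectivity down, pressure drop low, viscosity out of range, off-color product (predicts selectivity up, not selectivity down; predicts pressure drop high, not pressure drop low)
(B) heat-exchanger scaling — selectivity down miss; pressure drop low miss; viscosity out of range match; pressure fluctuation miss; off-color product match
(C) reactor fouling — selectivity down miss; pressure drop low miss; viscosity out of range match; pressure fluctuation match; off-color product match
(D) control-valve stiction — selectivity down match; pressure drop low miss; viscosity out of range match; pressure fluctuation miss; off-color product miss
Every candidate fails on at least one observation.

none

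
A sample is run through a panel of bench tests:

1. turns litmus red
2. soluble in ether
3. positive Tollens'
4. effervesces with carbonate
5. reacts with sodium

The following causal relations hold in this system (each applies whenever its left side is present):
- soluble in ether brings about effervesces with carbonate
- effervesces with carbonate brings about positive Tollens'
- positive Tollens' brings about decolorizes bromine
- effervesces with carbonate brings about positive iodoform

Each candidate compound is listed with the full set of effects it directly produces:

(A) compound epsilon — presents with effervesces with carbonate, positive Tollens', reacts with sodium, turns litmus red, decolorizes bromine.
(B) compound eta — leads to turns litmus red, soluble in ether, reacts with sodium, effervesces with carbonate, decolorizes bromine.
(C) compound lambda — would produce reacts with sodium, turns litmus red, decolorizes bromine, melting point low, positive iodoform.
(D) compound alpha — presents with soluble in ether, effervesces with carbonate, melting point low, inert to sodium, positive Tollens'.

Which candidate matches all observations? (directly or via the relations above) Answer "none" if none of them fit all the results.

B

Testing each hypothesis:
(A) compound epsilon — does not account for soluble in ether
(B) compound eta — accounts for every observation (positive Tollens' through effervesces with carbonate → positive Tollens')
(C) compound lambda — does not account for soluble in ether, positive Tollens', effervesces with carbonate
(D) compound alpha — turns litmus red NO; soluble in ether yes; positive Tollens' yes; effervesces with carbonate yes; reacts with sodium NO
(B) alone accounts for all the evidence.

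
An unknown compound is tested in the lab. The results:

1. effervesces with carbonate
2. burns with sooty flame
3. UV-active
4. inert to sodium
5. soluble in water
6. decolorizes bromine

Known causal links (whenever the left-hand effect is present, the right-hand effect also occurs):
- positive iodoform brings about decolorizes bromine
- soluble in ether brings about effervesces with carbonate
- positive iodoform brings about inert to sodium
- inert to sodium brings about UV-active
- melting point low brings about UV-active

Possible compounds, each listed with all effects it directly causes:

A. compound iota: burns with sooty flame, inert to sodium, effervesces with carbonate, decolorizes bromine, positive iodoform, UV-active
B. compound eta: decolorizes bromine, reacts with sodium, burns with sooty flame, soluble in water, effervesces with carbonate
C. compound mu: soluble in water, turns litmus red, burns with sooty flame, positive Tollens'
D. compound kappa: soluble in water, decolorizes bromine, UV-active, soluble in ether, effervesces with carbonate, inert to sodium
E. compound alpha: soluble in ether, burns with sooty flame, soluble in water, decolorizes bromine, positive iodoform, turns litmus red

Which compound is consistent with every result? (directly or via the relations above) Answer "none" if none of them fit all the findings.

Per-candidate check:
(A) compound iota — does not account for soluble in water
(B) compound eta — effervesces with carbonate +; burns with sooty flame +; UV-active -; inert to sodium -; soluble in water +; decolorizes bromine +
(C) compound mu — does not account for effervesces with carbonate, UV-active, inert to sodium, decolorizes bromine
(D) compound kappa — effervesces with carbonate +; burns with sooty flame -; UV-active +; inert to sodium +; soluble in water +; decolorizes bromine +
(E) compound alpha — effervesces with carbonate + (via soluble in ether → effervesces with carbonate); burns with sooty flame +; UV-active + (via positive iodoform → inert to sodium → UV-active); inert to sodium + (via positive iodoform → inert to sodium); soluble in water +; decolorizes bromine +
Only (E) is consistent with every observation.

E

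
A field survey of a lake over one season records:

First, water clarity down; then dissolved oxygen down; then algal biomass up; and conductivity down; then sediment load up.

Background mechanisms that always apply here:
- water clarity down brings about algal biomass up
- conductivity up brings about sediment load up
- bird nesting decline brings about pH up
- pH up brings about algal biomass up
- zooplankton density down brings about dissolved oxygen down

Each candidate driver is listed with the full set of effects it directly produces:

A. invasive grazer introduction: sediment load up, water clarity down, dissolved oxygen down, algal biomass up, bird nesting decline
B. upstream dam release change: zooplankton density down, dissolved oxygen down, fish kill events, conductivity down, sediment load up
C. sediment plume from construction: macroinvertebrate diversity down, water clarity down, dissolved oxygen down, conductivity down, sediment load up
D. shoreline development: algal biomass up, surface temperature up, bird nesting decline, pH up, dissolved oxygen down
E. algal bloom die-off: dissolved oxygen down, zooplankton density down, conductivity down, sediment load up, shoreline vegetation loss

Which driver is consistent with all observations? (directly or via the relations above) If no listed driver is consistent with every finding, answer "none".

Checking each candidate against the observations:
(A) invasive grazer introduction — water clarity down yes; dissolved oxygen down yes; algal biomass up yes; conductivity down NO; sediment load up yes
(B) upstream dam release change — water clarity down NO; dissolved oxygen down yes; algal biomass up NO; conductivity down yes; sediment load up yes
(C) sediment plume from construction — accounts for every observation (algal biomass up through water clarity down → algal biomass up)
(D) shoreline development — does not account for water clarity down, conductivity down, sediment load up
(E) algal bloom die-off — water clarity down NO; dissolved oxygen down yes; algal biomass up NO; conductivity down yes; sediment load up yes
(C) alone accounts for all the evidence.

C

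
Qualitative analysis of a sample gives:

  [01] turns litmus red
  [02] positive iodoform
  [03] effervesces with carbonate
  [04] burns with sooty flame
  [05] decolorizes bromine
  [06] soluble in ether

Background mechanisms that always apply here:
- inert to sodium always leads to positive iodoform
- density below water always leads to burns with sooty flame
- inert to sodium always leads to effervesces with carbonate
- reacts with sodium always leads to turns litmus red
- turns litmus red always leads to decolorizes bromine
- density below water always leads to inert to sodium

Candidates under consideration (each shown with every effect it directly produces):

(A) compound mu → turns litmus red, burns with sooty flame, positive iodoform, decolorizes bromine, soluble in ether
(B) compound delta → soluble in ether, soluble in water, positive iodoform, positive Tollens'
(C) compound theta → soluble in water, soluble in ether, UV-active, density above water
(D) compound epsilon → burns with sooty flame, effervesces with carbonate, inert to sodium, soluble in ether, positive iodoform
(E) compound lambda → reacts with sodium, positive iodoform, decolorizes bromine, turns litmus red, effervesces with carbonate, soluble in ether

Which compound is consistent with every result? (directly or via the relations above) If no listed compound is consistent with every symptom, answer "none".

none

Testing each hypothesis:
(A) compound mu — turns litmus red match; positive iodoform match; effervesces with carbonate miss; burns with sooty flame match; decolorizes bromine match; soluble in ether match
(B) compound delta — turns litmus red miss; positive iodoform match; effervesces with carbonate miss; burns with sooty flame miss; decolorizes bromine miss; soluble in ether match
(C) compound theta — turns litmus red miss; positive iodoform miss; effervesces with carbonate miss; burns with sooty flame miss; decolorizes bromine miss; soluble in ether match
(D) compound epsilon — turns litmus red miss; positive iodoform match; effervesces with carbonate match; burns with sooty flame match; decolorizes bromine miss; soluble in ether match
(E) compound lambda — does not account for burns with sooty flame
No candidate is consistent with all observations.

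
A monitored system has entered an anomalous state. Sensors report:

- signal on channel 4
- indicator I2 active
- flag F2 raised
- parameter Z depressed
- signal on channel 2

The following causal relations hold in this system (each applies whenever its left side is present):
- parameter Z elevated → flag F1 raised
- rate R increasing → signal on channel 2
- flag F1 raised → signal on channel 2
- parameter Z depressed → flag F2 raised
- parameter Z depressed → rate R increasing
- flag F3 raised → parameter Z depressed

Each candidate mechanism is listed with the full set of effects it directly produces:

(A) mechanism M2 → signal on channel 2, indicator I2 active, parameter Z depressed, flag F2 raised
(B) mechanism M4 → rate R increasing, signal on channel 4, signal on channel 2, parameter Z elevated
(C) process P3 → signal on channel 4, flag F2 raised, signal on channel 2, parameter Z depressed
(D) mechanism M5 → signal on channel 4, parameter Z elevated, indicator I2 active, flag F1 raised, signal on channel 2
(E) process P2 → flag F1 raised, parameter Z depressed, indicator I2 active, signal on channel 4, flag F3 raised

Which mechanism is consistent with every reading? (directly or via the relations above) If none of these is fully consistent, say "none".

For each candidate, compare predicted effects to what was observed:
(A) mechanism M2 — does not account for signal on channel 4
(B) mechanism M4 — fails on indicator I2 active, flag F2 raised, parameter Z depressed (predicts parameter Z elevated, not parameter Z depressed)
(C) process P3 — signal on channel 4 match; indicator I2 active miss; flag F2 raised match; parameter Z depressed match; signal on channel 2 match
(D) mechanism M5 — signal on channel 4 match; indicator I2 active match; flag F2 raised miss; parameter Z depressed miss; signal on channel 2 match
(E) process P2 — accounts for every observation (flag F2 raised via parameter Z depressed → flag F2 raised)
Only (E) is consistent with every observation.

E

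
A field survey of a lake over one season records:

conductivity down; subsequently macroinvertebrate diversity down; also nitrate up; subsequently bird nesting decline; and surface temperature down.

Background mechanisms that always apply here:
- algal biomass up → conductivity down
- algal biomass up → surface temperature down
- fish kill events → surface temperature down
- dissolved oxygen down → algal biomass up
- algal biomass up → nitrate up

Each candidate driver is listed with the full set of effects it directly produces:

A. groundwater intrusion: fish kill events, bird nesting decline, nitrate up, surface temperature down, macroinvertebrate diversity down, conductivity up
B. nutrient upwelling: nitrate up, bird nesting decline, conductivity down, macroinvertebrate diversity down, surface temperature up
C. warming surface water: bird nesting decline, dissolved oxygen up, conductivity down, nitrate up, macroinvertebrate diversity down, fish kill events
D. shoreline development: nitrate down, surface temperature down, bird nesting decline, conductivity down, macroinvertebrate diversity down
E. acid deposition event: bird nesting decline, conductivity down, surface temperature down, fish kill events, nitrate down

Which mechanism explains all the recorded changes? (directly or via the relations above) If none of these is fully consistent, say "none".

C

Testing each hypothesis:
(A) groundwater intrusion — fails on conductivity down (predicts conductivity up, not conductivity down)
(B) nutrient upwelling — conductivity down ✓; macroinvertebrate diversity down ✓; nitrate up ✓; bird nesting decline ✓; surface temperature down ✗
(C) warming surface water — accounts for every observation (surface temperature down by fish kill events → surface temperature down)
(D) shoreline development — fails on nitrate up (predicts nitrate down, not nitrate up)
(E) acid deposition event — fails on macroinvertebrate diversity down, nitrate up (predicts nitrate down, not nitrate up)
(C) alone accounts for all the evidence.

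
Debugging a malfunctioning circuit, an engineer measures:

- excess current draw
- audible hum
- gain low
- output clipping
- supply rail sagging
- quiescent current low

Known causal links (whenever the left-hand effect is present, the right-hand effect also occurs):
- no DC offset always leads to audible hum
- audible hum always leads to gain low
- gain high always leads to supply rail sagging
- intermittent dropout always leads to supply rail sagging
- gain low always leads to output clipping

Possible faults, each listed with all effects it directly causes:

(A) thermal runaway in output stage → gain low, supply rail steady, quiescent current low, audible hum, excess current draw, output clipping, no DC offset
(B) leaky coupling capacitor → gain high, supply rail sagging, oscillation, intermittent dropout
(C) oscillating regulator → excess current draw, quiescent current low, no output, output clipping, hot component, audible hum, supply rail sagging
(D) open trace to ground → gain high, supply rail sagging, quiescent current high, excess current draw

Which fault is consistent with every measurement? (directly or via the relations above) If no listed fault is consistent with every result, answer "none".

C

Checking each candidate against the observations:
(A) thermal runaway in output stage — fails on supply rail sagging (predicts supply rail steady, not supply rail sagging)
(B) leaky coupling capacitor — fails on excess current draw, audible hum, gain low, output clipping, quiescent current low (predicts gain high, not gain low)
(C) oscillating regulator — excess current draw match; audible hum match; gain low match (by audible hum → gain low); output clipping match; supply rail sagging match; quiescent current low match
(D) open trace to ground — fails on audible hum, gain low, output clipping, quiescent current low (predicts gain high, not gain low; predicts quiescent current high, not quiescent current low)
(C) is the only candidate with no mismatches.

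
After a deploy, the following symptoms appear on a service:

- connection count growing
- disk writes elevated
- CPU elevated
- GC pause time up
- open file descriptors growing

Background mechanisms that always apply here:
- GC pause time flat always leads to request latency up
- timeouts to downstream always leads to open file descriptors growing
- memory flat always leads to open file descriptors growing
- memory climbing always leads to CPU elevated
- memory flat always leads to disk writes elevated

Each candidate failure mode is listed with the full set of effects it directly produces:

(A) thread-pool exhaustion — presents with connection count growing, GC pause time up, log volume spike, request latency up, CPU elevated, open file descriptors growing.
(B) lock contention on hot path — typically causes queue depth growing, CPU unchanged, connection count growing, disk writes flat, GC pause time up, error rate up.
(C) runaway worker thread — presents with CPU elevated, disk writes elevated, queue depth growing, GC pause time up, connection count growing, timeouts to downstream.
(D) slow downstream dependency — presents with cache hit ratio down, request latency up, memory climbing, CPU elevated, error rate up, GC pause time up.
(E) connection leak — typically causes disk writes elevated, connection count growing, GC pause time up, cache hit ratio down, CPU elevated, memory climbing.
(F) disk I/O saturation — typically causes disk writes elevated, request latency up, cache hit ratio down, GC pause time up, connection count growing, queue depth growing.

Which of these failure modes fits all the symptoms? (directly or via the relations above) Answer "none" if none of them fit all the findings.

C

For each candidate, compare predicted effects to what was observed:
(A) thread-pool exhaustion — connection count growing match; disk writes elevated miss; CPU elevated match; GC pause time up match; open file descriptors growing match
(B) lock contention on hot path — connection count growing match; disk writes elevated miss; CPU elevated miss; GC pause time up match; open file descriptors growing miss
(C) runaway worker thread — accounts for every observation (open file descriptors growing via timeouts to downstream → open file descriptors growing)
(D) slow downstream dependency — connection count growing miss; disk writes elevated miss; CPU elevated match; GC pause time up match; open file descriptors growing miss
(E) connection leak — connection count growing match; disk writes elevated match; CPU elevated match; GC pause time up match; open file descriptors growing miss
(F) disk I/O saturation — does not account for CPU elevated, open file descriptors growing
Only (C) is consistent with every observation.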